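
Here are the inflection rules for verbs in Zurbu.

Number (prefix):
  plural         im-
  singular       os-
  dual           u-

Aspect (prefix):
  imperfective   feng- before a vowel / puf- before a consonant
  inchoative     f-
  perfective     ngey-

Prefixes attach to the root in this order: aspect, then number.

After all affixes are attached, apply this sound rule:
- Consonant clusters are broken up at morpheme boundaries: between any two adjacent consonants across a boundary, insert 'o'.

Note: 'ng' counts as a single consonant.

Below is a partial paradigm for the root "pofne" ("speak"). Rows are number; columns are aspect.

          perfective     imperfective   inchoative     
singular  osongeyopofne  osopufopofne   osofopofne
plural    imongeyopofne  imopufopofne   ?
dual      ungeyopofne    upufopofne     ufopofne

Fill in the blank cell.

imofopofne

Attach aspect inchoative f- → fpofne.
Attach number plural im- → imfpofne.
Apply epenthesis: imfpofne → imofopofne.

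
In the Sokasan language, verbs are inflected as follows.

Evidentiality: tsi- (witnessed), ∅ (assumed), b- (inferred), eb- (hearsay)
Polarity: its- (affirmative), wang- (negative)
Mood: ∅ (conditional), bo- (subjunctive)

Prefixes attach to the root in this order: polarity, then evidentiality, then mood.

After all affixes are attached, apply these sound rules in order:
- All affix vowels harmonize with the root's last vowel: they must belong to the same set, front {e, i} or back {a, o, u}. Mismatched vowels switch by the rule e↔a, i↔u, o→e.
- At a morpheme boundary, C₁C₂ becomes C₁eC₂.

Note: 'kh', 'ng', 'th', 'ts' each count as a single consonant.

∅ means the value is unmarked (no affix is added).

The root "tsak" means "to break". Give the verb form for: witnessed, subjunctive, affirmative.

botsuutsetsak

Attach polarity affirmative its- → itstsak.
Attach evidentiality witnessed tsi- → tsiitstsak.
Attach mood subjunctive bo- → botsiitstsak.
Apply vowel harmony: botsiitstsak → botsuutstsak.
Apply epenthesis: botsuutstsak → botsuutsetsak.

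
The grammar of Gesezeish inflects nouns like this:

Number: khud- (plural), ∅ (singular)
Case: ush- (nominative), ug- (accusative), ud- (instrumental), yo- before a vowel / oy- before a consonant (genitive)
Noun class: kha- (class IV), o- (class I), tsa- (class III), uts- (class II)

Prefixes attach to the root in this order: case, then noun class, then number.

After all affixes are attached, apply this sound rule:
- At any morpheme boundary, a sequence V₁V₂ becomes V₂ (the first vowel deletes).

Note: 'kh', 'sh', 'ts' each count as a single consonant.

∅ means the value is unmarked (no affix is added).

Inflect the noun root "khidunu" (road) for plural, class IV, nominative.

Attach case nominative ush- → ushkhidunu.
Attach noun class class IV kha- → khaushkhidunu.
Attach number plural khud- → khudkhaushkhidunu.
Apply vowel deletion: khudkhaushkhidunu → khudkhushkhidunu.

khudkhushkhidunu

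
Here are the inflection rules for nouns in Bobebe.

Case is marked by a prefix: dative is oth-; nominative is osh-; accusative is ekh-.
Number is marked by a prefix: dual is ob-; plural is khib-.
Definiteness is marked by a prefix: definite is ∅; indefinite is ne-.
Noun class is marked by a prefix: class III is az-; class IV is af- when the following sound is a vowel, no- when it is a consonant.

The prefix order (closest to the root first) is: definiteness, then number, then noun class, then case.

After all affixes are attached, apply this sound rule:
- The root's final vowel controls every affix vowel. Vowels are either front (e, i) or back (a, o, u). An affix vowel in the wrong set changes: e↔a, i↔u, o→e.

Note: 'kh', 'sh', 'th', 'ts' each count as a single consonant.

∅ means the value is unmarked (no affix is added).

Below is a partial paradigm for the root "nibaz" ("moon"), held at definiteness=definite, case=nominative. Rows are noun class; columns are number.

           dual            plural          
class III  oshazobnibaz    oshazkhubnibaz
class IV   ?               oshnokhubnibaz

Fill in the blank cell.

oshafobnibaz

definiteness = definite: zero marking, form stays nibaz.
Attach number dual ob- → obnibaz.
Attach noun class class IV af- (before vowel 'o') → afobnibaz.
Attach case nominative osh- → oshafobnibaz.
Vowel harmony: no change.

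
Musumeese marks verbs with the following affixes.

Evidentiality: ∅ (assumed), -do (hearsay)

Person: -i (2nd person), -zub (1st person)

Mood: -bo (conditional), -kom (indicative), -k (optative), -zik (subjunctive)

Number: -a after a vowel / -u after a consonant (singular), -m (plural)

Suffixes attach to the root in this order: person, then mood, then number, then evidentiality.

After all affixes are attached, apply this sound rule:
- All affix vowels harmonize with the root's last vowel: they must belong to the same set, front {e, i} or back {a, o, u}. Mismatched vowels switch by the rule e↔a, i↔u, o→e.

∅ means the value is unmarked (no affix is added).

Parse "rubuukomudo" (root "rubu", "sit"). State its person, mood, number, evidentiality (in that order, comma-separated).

Segment: rubu-i-kom-u-do.
person: -i → 2nd person.
mood: -kom → indicative.
number: -a/u → singular.
evidentiality: -do → hearsay.

2nd person, indicative, singular, hearsay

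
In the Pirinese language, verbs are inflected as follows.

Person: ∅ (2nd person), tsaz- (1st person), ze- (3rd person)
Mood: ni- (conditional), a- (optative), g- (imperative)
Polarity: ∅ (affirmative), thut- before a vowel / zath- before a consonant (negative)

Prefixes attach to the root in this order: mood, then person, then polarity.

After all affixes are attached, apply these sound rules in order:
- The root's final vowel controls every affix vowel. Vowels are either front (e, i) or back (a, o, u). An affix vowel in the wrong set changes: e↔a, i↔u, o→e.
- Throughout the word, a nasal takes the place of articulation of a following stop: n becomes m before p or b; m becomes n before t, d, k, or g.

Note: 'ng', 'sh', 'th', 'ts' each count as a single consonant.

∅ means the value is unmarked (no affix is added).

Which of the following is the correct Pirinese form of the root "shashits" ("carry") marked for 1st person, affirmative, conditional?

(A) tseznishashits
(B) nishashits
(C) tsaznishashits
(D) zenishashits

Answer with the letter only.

A

Attach mood conditional ni- → nishashits.
Attach person 1st person tsaz- → tsaznishashits.
polarity = affirmative: zero marking, form stays tsaznishashits.
Apply vowel harmony: tsaznishashits → tseznishashits.
Nasal assimilation: no change.
So the correct form is tseznishashits, option (A).
(B) nishashits is wrong: it uses 2nd person instead of 1st person for person.
(C) tsaznishashits is wrong: it fails to apply the sound rule(s).
(D) zenishashits is wrong: it uses 3rd person instead of 1st person for person.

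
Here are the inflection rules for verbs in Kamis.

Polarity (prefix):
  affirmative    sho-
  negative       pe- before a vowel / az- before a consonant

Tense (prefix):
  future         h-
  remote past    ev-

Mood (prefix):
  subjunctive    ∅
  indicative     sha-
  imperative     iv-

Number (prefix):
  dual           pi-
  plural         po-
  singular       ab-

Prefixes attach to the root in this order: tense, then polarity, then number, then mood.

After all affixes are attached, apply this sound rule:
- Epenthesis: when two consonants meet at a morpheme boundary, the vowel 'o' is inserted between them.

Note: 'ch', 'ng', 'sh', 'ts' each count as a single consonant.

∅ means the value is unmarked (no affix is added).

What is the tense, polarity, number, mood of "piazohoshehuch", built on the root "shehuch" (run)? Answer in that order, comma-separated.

Segment: pi-az-h-shehuch.
tense: h- → future.
polarity: pe/az- → negative.
number: pi- → dual.
mood: ∅ → subjunctive.

future, negative, dual, subjunctive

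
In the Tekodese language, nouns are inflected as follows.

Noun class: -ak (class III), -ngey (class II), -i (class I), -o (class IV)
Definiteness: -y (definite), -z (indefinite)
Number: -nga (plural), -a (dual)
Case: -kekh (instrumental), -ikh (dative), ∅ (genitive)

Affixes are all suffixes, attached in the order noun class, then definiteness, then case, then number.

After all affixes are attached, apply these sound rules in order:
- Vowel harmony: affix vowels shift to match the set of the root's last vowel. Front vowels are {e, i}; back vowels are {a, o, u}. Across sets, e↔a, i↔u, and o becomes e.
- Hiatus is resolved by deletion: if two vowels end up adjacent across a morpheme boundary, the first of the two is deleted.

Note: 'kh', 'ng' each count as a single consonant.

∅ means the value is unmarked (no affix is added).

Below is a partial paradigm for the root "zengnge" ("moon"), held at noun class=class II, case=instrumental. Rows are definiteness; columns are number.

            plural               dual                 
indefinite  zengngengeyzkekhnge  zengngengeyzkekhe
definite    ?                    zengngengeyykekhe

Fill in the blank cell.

zengngengeyykekhnge

Attach noun class class II -ngey → zengngengey.
Attach definiteness definite -y → zengngengeyy.
Attach case instrumental -kekh → zengngengeyykekh.
Attach number plural -nga → zengngengeyykekhnga.
Apply vowel harmony: zengngengeyykekhnga → zengngengeyykekhnge.
Vowel deletion: no change.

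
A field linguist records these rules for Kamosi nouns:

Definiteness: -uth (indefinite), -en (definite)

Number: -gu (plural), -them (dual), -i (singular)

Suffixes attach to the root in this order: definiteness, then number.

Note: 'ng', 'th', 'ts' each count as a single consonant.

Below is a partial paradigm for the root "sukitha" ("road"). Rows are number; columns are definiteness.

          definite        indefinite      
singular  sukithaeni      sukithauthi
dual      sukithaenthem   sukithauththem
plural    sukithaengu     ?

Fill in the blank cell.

Attach definiteness indefinite -uth → sukithauth.
Attach number plural -gu → sukithauthgu.

sukithauthgu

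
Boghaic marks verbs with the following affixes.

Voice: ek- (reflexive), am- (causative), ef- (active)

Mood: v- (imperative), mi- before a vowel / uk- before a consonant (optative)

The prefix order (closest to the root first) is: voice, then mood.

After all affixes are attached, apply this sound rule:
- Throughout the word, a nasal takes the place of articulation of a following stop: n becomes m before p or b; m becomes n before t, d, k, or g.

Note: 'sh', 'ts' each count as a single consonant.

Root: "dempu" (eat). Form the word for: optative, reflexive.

Attach voice reflexive ek- → ekdempu.
Attach mood optative mi- (before vowel 'e') → miekdempu.
Nasal assimilation: no change.

miekdempu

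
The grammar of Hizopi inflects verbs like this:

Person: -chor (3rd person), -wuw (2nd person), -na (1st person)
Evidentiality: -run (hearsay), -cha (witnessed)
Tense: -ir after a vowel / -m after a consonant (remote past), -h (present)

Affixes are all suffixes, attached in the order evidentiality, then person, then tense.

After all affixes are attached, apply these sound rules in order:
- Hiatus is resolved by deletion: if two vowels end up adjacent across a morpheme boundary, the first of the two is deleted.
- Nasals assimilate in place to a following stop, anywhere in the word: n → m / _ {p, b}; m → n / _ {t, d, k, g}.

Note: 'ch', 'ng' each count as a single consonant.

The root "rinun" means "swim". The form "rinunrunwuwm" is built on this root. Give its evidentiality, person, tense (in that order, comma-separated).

Segment: rinun-run-wuw-m.
evidentiality: -run → hearsay.
person: -wuw → 2nd person.
tense: -ir/m → remote past.

hearsay, 2nd person, remote past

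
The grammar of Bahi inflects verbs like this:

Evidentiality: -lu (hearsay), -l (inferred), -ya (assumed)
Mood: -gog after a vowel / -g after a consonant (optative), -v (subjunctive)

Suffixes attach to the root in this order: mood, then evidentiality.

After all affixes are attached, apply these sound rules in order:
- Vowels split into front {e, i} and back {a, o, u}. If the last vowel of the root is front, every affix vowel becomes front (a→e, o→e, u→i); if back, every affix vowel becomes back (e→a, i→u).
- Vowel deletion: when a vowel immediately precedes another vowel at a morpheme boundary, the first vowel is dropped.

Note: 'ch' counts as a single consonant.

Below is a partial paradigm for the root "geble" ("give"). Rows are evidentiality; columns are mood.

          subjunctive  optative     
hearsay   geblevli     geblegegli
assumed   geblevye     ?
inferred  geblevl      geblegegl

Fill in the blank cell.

geblegegye

Attach mood optative -gog (after vowel 'e') → geblegog.
Attach evidentiality assumed -ya → geblegogya.
Apply vowel harmony: geblegogya → geblegegye.
Vowel deletion: no change.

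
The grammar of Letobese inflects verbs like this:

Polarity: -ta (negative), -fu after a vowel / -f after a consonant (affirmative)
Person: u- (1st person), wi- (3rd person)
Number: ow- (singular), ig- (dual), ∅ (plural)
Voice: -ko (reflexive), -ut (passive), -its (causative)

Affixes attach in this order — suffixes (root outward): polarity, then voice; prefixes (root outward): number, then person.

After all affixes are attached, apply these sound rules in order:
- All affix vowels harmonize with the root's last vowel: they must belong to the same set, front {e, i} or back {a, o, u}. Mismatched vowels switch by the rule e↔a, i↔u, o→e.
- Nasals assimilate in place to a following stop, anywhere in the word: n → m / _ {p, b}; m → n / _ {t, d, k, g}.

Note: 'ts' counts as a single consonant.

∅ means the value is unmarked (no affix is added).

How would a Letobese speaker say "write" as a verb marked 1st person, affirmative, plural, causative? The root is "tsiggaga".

Attach polarity affirmative -fu (after vowel 'a') → tsiggagafu.
Attach voice causative -its → tsiggagafuits.
number = plural: zero marking, form stays tsiggagafuits.
Attach person 1st person u- → utsiggagafuits.
Apply vowel harmony: utsiggagafuits → utsiggagafuuts.
Nasal assimilation: no change.

utsiggagafuuts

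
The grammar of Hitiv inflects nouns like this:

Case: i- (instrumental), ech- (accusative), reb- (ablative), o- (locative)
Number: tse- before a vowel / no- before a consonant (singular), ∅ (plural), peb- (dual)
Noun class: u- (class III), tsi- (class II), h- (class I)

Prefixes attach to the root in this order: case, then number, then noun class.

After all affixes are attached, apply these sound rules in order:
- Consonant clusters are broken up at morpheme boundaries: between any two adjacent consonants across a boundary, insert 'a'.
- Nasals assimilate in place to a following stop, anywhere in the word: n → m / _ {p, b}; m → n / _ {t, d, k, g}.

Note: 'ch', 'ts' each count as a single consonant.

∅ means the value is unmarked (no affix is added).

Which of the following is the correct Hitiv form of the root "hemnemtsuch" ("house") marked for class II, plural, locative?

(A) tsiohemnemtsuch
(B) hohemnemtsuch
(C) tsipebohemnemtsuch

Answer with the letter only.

Attach case locative o- → ohemnemtsuch.
number = plural: zero marking, form stays ohemnemtsuch.
Attach noun class class II tsi- → tsiohemnemtsuch.
Epenthesis: no change.
Nasal assimilation: no change.
So the correct form is tsiohemnemtsuch, option (A).
(B) hohemnemtsuch is wrong: it uses class I instead of class II for noun class.
(C) tsipebohemnemtsuch is wrong: it uses dual instead of plural for number.

A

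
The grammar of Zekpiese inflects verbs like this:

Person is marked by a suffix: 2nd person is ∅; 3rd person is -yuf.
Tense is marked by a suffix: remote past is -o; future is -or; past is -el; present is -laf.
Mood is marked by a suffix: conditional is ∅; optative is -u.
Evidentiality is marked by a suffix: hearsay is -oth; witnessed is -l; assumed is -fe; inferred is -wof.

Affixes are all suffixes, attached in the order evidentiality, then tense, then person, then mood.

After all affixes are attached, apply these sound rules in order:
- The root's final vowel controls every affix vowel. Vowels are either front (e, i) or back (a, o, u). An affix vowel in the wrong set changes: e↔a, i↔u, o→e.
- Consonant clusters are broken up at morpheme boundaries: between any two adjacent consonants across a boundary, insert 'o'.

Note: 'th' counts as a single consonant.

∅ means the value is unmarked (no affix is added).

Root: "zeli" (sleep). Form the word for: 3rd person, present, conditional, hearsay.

zelietholefoyif

Attach evidentiality hearsay -oth → zelioth.
Attach tense present -laf → zeliothlaf.
Attach person 3rd person -yuf → zeliothlafyuf.
mood = conditional: zero marking, form stays zeliothlafyuf.
Apply vowel harmony: zeliothlafyuf → zeliethlefyif.
Apply epenthesis: zeliethlefyif → zelietholefoyif.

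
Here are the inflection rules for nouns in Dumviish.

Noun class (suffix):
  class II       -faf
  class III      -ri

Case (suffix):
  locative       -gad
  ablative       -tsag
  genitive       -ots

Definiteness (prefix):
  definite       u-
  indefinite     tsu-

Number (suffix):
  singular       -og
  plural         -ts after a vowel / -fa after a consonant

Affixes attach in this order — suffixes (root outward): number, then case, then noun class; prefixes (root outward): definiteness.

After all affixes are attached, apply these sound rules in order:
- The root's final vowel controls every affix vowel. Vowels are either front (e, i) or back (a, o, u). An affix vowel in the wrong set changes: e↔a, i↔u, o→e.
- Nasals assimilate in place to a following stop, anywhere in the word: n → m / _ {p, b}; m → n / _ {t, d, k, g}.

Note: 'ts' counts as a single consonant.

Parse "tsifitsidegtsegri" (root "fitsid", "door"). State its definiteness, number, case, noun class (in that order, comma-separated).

indefinite, singular, ablative, class III

Segment: tsu-fitsid-og-tsag-ri.
definiteness: tsu- → indefinite.
number: -og → singular.
case: -tsag → ablative.
noun class: -ri → class III.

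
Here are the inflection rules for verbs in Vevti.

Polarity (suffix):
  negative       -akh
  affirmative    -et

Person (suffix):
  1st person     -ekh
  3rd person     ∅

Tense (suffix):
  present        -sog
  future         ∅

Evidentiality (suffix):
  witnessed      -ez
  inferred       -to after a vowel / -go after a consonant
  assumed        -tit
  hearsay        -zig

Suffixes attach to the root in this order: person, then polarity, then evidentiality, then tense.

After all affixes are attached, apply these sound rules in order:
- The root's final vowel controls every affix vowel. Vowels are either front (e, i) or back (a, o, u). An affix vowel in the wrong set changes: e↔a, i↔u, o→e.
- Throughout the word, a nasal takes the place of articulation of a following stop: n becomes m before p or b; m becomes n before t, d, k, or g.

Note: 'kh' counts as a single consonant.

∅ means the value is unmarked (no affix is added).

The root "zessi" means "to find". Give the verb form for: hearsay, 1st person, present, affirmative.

Attach person 1st person -ekh → zessiekh.
Attach polarity affirmative -et → zessiekhet.
Attach evidentiality hearsay -zig → zessiekhetzig.
Attach tense present -sog → zessiekhetzigsog.
Apply vowel harmony: zessiekhetzigsog → zessiekhetzigseg.
Nasal assimilation: no change.

zessiekhetzigseg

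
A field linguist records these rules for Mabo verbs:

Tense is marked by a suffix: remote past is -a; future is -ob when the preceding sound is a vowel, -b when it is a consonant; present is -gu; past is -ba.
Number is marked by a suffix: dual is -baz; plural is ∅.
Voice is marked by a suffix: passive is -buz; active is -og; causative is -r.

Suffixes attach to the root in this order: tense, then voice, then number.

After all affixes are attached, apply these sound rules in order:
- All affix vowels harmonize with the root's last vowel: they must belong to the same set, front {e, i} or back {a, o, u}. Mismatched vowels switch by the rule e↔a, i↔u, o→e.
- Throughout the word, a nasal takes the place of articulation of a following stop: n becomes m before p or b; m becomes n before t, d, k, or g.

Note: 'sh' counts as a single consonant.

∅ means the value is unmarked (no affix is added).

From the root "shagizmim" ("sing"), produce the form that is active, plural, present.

shagizmingieg

Attach tense present -gu → shagizmimgu.
Attach voice active -og → shagizmimguog.
number = plural: zero marking, form stays shagizmimguog.
Apply vowel harmony: shagizmimguog → shagizmimgieg.
Apply nasal assimilation: shagizmimgieg → shagizmingieg.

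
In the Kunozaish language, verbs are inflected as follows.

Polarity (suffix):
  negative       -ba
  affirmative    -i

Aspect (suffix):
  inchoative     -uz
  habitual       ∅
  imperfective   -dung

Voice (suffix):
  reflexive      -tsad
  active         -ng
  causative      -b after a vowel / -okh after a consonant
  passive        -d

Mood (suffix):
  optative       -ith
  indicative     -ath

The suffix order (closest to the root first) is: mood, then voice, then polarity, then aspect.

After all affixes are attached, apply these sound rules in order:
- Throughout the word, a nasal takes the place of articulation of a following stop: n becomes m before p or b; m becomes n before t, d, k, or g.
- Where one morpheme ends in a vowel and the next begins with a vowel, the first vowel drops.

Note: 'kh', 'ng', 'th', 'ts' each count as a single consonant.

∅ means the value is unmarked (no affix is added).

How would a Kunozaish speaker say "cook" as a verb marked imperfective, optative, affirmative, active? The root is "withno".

Attach mood optative -ith → withnoith.
Attach voice active -ng → withnoithng.
Attach polarity affirmative -i → withnoithngi.
Attach aspect imperfective -dung → withnoithngidung.
Nasal assimilation: no change.
Apply vowel deletion: withnoithngidung → withnithngidung.

withnithngidung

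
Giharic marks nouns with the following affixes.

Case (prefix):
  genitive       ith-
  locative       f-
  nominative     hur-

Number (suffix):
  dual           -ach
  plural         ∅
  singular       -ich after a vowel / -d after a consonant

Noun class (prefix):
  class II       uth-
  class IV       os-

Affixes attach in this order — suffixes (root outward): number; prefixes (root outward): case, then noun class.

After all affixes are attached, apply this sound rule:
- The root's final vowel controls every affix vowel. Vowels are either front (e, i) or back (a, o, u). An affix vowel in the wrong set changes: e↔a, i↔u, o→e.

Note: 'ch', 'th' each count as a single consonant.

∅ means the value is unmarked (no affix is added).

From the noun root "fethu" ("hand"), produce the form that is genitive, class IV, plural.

Attach case genitive ith- → ithfethu.
number = plural: zero marking, form stays ithfethu.
Attach noun class class IV os- → osithfethu.
Apply vowel harmony: osithfethu → osuthfethu.

osuthfethu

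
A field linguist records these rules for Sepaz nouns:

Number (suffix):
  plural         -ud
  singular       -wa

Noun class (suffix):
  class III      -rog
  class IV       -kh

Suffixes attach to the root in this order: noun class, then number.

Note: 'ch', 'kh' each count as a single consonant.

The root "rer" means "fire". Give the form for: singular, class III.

Attach noun class class III -rog → rerrog.
Attach number singular -wa → rerrogwa.

rerrogwa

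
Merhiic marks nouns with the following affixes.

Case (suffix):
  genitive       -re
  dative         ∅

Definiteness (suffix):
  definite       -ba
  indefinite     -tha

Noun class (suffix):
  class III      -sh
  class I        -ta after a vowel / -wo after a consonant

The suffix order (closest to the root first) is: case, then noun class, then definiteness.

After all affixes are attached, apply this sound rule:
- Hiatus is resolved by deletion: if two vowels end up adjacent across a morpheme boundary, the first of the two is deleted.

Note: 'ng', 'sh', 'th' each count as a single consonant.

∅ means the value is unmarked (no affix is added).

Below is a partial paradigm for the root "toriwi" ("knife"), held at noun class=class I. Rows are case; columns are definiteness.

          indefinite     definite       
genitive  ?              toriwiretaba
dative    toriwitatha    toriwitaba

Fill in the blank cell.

Attach case genitive -re → toriwire.
Attach noun class class I -ta (after vowel 'e') → toriwireta.
Attach definiteness indefinite -tha → toriwiretatha.
Vowel deletion: no change.

toriwiretatha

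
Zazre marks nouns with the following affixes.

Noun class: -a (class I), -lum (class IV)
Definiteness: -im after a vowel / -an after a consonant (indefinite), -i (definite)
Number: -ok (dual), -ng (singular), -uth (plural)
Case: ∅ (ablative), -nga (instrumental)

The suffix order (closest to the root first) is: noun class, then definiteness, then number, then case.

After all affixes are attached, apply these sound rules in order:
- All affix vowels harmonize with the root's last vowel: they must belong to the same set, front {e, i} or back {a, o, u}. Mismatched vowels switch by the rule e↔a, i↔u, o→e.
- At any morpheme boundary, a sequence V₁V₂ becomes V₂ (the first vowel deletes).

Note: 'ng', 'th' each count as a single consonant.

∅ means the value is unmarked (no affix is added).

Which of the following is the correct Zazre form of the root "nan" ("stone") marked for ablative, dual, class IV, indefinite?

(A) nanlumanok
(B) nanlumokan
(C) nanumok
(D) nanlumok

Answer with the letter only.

A

Attach noun class class IV -lum → nanlum.
Attach definiteness indefinite -an (after consonant 'm') → nanluman.
Attach number dual -ok → nanlumanok.
case = ablative: zero marking, form stays nanlumanok.
Vowel harmony: no change.
Vowel deletion: no change.
So the correct form is nanlumanok, option (A).
(D) nanlumok is wrong: it uses definite instead of indefinite for definiteness.
(B) nanlumokan is wrong: it has the affixes in the wrong order.
(C) nanumok is wrong: it uses class I instead of class IV for noun class.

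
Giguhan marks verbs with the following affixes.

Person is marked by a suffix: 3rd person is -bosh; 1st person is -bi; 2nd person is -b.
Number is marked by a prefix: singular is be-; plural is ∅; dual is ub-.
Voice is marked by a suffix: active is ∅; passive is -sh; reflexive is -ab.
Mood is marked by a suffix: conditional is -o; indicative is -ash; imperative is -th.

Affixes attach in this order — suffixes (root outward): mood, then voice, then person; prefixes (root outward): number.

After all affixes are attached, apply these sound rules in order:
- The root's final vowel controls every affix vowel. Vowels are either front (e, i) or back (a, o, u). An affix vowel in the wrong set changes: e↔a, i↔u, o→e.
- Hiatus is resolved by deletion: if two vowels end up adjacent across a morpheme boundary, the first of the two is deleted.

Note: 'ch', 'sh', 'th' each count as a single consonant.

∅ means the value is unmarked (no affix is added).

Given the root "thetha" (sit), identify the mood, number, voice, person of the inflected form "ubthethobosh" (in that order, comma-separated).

conditional, dual, active, 3rd person

Segment: ub-thetha-o-bosh.
mood: -o → conditional.
number: ub- → dual.
voice: ∅ → active.
person: -bosh → 3rd person.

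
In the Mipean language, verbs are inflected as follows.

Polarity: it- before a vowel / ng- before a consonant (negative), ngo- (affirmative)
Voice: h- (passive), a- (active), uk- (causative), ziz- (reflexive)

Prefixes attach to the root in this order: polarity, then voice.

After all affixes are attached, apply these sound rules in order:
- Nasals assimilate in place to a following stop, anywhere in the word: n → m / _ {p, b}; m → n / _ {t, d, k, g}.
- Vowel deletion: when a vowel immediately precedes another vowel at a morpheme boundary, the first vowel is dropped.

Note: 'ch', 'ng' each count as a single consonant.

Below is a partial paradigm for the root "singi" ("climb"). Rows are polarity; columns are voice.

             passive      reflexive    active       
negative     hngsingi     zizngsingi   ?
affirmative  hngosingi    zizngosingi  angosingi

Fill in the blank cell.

Attach polarity negative ng- (before consonant 's') → ngsingi.
Attach voice active a- → angsingi.
Nasal assimilation: no change.
Vowel deletion: no change.

angsingi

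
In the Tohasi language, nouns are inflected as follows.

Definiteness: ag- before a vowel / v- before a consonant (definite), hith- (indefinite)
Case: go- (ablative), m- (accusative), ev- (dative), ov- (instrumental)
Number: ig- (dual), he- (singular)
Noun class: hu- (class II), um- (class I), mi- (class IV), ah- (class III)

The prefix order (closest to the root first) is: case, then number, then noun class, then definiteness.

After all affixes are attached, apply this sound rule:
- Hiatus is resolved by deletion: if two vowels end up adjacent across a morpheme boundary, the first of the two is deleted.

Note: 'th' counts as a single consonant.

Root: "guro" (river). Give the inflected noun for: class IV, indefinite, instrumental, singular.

hithmihovguro

Attach case instrumental ov- → ovguro.
Attach number singular he- → heovguro.
Attach noun class class IV mi- → miheovguro.
Attach definiteness indefinite hith- → hithmiheovguro.
Apply vowel deletion: hithmiheovguro → hithmihovguro.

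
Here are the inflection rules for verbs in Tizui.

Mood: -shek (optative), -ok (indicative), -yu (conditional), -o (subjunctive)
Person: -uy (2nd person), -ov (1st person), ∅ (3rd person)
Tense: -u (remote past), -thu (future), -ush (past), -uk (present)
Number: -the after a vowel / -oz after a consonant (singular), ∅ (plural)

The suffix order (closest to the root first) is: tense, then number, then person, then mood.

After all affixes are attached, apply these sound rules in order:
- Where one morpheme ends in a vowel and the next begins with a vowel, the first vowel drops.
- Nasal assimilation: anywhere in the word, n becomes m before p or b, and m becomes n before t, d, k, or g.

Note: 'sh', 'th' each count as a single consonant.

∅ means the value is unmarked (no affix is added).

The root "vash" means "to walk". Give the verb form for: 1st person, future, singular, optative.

vashthuthovshek

Attach tense future -thu → vashthu.
Attach number singular -the (after vowel 'u') → vashthuthe.
Attach person 1st person -ov → vashthutheov.
Attach mood optative -shek → vashthutheovshek.
Apply vowel deletion: vashthutheovshek → vashthuthovshek.
Nasal assimilation: no change.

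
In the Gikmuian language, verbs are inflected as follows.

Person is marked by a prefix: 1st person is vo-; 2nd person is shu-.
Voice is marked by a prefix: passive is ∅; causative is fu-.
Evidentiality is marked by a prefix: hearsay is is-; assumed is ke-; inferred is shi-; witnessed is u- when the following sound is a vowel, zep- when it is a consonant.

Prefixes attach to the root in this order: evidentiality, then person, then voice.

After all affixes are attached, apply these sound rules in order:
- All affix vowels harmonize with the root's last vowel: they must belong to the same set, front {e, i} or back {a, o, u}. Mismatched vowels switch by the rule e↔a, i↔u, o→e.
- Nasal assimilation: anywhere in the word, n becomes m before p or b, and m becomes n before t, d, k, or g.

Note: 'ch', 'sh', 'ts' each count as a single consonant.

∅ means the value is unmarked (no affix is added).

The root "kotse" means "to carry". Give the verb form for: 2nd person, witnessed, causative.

Attach evidentiality witnessed zep- (before consonant 'k') → zepkotse.
Attach person 2nd person shu- → shuzepkotse.
Attach voice causative fu- → fushuzepkotse.
Apply vowel harmony: fushuzepkotse → fishizepkotse.
Nasal assimilation: no change.

fishizepkotse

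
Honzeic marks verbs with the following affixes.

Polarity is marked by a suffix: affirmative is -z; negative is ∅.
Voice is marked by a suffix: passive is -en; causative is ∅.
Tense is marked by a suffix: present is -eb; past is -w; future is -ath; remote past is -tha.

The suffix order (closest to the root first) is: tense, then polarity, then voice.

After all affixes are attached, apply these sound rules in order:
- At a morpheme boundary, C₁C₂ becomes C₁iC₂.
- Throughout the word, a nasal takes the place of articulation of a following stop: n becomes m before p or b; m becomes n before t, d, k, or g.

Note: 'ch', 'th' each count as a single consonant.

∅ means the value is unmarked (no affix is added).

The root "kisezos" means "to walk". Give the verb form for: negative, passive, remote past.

Attach tense remote past -tha → kisezostha.
polarity = negative: zero marking, form stays kisezostha.
Attach voice passive -en → kisezosthaen.
Apply epenthesis: kisezosthaen → kisezosithaen.
Nasal assimilation: no change.

kisezosithaen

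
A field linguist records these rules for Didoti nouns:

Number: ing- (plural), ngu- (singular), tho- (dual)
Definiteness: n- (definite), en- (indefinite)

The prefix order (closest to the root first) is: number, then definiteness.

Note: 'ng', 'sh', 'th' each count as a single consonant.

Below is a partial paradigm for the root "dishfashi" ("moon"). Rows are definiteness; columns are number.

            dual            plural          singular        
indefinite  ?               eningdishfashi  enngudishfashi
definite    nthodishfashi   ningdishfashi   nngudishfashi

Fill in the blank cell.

Attach number dual tho- → thodishfashi.
Attach definiteness indefinite en- → enthodishfashi.

enthodishfashi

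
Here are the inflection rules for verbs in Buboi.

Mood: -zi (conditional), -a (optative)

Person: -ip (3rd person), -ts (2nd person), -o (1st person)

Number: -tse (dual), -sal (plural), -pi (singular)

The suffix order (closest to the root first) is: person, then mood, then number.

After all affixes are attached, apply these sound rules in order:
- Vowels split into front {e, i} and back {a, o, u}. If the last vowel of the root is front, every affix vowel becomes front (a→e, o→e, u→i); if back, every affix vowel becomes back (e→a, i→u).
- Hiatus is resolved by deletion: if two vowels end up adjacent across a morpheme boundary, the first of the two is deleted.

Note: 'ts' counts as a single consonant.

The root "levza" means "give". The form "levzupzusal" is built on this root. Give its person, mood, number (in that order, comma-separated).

3rd person, conditional, plural

Segment: levza-ip-zi-sal.
person: -ip → 3rd person.
mood: -zi → conditional.
number: -sal → plural.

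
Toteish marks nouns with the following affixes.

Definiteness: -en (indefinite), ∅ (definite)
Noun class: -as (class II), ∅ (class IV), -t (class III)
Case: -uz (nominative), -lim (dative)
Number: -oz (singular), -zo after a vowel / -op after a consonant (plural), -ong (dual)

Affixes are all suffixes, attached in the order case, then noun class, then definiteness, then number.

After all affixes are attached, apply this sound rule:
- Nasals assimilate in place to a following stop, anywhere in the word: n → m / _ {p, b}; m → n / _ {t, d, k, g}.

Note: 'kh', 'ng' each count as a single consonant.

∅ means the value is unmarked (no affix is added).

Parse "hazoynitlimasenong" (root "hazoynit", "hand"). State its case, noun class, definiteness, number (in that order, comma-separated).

Segment: hazoynit-lim-as-en-ong.
case: -lim → dative.
noun class: -as → class II.
definiteness: -en → indefinite.
number: -ong → dual.

dative, class II, indefinite, dual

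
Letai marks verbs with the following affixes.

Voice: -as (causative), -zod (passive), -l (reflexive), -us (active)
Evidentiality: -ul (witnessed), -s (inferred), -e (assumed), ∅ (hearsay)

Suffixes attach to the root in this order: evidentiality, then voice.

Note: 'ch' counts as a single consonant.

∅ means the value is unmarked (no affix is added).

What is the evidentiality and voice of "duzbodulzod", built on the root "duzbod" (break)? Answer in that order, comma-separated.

witnessed, passive

Segment: duzbod-ul-zod.
evidentiality: -ul → witnessed.
voice: -zod → passive.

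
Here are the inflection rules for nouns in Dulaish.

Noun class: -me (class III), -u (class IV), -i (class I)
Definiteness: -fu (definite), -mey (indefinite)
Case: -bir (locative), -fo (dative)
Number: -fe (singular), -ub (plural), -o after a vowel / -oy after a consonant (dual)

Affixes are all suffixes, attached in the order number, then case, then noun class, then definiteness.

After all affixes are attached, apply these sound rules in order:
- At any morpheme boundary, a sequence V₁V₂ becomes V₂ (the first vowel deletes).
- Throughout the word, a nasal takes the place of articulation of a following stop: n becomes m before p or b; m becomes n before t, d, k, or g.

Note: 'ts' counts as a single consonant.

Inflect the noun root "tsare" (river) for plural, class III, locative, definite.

tsarubbirmefu

Attach number plural -ub → tsareub.
Attach case locative -bir → tsareubbir.
Attach noun class class III -me → tsareubbirme.
Attach definiteness definite -fu → tsareubbirmefu.
Apply vowel deletion: tsareubbirmefu → tsarubbirmefu.
Nasal assimilation: no change.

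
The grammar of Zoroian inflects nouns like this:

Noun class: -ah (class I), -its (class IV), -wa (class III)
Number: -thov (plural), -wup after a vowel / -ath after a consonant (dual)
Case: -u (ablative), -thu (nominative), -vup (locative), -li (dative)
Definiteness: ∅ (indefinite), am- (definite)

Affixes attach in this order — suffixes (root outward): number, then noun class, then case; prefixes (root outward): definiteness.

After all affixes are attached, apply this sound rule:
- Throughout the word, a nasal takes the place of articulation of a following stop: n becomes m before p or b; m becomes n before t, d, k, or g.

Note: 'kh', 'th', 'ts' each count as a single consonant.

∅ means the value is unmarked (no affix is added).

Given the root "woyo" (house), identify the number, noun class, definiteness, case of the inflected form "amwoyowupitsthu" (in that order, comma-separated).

Segment: am-woyo-wup-its-thu.
number: -wup/ath → dual.
noun class: -its → class IV.
definiteness: am- → definite.
case: -thu → nominative.

dual, class IV, definite, nominative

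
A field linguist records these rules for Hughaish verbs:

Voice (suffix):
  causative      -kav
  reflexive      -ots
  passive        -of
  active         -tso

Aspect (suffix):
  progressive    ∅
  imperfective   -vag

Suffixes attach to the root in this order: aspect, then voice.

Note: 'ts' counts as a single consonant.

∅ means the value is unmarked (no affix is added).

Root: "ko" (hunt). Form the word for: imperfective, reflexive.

Attach aspect imperfective -vag → kovag.
Attach voice reflexive -ots → kovagots.

kovagots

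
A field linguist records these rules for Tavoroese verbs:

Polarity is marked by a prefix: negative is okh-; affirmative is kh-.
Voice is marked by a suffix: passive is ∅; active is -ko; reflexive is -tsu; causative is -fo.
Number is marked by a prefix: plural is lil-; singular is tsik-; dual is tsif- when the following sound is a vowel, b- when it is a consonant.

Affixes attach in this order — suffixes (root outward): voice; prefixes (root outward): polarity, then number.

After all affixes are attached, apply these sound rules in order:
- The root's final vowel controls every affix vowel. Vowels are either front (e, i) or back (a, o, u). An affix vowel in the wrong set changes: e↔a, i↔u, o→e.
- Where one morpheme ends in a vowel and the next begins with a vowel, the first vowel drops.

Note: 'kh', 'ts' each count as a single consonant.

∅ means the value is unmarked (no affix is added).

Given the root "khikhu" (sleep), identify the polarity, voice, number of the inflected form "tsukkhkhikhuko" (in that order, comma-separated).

affirmative, active, singular

Segment: tsik-kh-khikhu-ko.
polarity: kh- → affirmative.
voice: -ko → active.
number: tsik- → singular.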